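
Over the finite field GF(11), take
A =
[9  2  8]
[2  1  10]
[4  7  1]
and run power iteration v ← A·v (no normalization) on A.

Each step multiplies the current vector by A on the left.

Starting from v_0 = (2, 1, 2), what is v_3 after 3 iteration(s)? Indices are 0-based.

v_3 = (2, 5, 10)

v_0 = (2, 1, 2).
v_1 = A·v_0 = (3, 3, 6).
v_2 = A·v_1 = (4, 3, 6).
v_3 = A·v_2 = (2, 5, 10).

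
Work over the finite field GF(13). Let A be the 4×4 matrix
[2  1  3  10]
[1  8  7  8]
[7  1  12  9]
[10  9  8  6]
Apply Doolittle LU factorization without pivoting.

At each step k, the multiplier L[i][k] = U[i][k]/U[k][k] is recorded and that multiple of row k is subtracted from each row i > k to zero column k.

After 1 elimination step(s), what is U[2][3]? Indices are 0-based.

[col 0] pivot 2
  R1 -= 7*R0 → (0, 1, 12, 3)  (L[1][0] := 7)
  R2 -= 10*R0 → (0, 4, 8, 0)  (L[2][0] := 10)
  R3 -= 5*R0 → (0, 4, 6, 8)  (L[3][0] := 5)

U[2][3] = 0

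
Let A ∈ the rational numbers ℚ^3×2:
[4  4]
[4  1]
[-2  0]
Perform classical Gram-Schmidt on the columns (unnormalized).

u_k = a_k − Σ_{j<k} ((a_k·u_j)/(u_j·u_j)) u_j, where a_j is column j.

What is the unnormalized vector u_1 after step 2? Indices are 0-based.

Step 1: u_0 = a_0 = (4, 4, -2).
Step 2: u_1 = a_1 − (5/9)·u_0 = (16/9, -11/9, 10/9).

u_1 = (16/9, -11/9, 10/9)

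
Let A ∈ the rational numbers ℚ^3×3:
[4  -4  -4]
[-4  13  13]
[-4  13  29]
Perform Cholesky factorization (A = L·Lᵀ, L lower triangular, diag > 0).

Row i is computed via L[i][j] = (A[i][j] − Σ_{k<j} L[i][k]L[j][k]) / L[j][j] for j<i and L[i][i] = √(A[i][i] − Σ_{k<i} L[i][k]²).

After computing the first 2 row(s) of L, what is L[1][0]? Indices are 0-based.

L[1][0] = -2

Step 1: L[0][0] = √(4) = 2.
  L[1][0] = (-4) / L[0][0] = -2.
Step 2: L[1][1] = √(9) = 3.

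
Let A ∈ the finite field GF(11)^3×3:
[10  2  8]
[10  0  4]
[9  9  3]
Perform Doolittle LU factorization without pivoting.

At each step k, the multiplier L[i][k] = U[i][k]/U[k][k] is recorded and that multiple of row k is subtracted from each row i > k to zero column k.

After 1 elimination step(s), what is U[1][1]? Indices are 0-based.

U[1][1] = 9

[col 0] pivot 10
  R1 -= 1*R0 → (0, 9, 7)  (L[1][0] := 1)
  R2 -= 2*R0 → (0, 5, 9)  (L[2][0] := 2)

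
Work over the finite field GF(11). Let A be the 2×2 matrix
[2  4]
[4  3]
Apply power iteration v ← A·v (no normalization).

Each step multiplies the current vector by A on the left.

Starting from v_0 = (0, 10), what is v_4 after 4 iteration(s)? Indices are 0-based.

v_0 = (0, 10).
v_1 = A·v_0 = (7, 8).
v_2 = A·v_1 = (2, 8).
v_3 = A·v_2 = (3, 10).
v_4 = A·v_3 = (2, 9).

v_4 = (2, 9)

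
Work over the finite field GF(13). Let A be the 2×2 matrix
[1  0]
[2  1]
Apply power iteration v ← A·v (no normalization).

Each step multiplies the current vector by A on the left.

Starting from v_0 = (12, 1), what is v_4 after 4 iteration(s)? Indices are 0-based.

v_4 = (12, 6)

v_0 = (12, 1).
v_1 = A·v_0 = (12, 12).
v_2 = A·v_1 = (12, 10).
v_3 = A·v_2 = (12, 8).
v_4 = A·v_3 = (12, 6).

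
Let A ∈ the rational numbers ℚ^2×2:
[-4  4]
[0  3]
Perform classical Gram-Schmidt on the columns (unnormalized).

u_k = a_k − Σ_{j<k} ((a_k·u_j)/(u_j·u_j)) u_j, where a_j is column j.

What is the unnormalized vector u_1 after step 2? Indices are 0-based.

Step 1: u_0 = a_0 = (-4, 0).
Step 2: u_1 = a_1 − (-1)·u_0 = (0, 3).

u_1 = (0, 3)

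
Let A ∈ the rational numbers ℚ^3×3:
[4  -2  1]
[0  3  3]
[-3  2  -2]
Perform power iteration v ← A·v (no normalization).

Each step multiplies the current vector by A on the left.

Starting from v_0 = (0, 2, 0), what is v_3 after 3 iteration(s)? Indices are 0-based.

v_3 = (-140, 138, 100)

v_0 = (0, 2, 0).
v_1 = A·v_0 = (-4, 6, 4).
v_2 = A·v_1 = (-24, 30, 16).
v_3 = A·v_2 = (-140, 138, 100).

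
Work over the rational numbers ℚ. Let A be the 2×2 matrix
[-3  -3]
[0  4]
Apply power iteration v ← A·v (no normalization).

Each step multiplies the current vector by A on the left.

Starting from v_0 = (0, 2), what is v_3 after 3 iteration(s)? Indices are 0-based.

v_0 = (0, 2).
v_1 = A·v_0 = (-6, 8).
v_2 = A·v_1 = (-6, 32).
v_3 = A·v_2 = (-78, 128).

v_3 = (-78, 128)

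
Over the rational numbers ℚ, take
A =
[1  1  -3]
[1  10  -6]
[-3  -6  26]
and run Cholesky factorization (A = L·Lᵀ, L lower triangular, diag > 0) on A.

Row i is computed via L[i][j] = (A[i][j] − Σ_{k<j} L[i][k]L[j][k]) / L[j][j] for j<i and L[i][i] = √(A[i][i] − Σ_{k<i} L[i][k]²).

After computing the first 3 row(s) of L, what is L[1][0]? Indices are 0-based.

L[1][0] = 1

Step 1: L[0][0] = √(1) = 1.
  L[1][0] = (1) / L[0][0] = 1.
Step 2: L[1][1] = √(9) = 3.
  L[2][0] = (-3) / L[0][0] = -3.
  L[2][1] = (-3) / L[1][1] = -1.
Step 3: L[2][2] = √(16) = 4.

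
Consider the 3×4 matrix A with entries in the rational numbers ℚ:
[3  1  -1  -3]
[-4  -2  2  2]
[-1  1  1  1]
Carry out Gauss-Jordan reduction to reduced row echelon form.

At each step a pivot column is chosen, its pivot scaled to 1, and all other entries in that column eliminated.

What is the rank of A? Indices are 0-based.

rank = 3

step 1: normalize row 0 (÷3) = (1, 1/3, -1/3, -1)
  row 1: subtract -4×row0 = (0, -2/3, 2/3, -2)
  row 2: subtract -1×row0 = (0, 4/3, 2/3, 0)
step 2: normalize row 1 (÷-2/3) = (0, 1, -1, 3)
  row 0: subtract 1/3×row1 = (1, 0, 0, -2)
  row 2: subtract 4/3×row1 = (0, 0, 2, -4)
step 3: normalize row 2 (÷2) = (0, 0, 1, -2)
  row 1: subtract -1×row2 = (0, 1, 0, 1)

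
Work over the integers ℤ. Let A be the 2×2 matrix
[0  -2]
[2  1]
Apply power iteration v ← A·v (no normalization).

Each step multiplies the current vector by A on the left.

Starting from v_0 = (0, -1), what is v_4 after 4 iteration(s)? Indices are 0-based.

v_0 = (0, -1).
v_1 = A·v_0 = (2, -1).
v_2 = A·v_1 = (2, 3).
v_3 = A·v_2 = (-6, 7).
v_4 = A·v_3 = (-14, -5).

v_4 = (-14, -5)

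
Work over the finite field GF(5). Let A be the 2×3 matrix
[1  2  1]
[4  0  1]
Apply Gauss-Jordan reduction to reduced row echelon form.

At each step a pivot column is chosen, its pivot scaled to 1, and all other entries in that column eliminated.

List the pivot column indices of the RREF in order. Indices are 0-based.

pivot columns: 0, 1

[1] R0 /= 1  ⇒  (1, 2, 1)
     R1 -= 4·R0  ⇒  (0, 2, 2)
[2] R1 /= 2  ⇒  (0, 1, 1)
     R0 -= 2·R1  ⇒  (1, 0, 4)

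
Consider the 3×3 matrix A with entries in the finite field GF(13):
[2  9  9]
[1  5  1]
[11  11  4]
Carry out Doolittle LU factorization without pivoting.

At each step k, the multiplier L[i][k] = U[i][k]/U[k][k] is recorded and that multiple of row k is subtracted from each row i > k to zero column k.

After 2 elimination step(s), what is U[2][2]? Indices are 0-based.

U[2][2] = 10

k=0: U[0][0]=2
  eliminate (1,0): mult=7, new row 1: (0, 7, 3); set L[1][0]=7
  eliminate (2,0): mult=12, new row 2: (0, 7, 0); set L[2][0]=12
k=1: U[1][1]=7
  eliminate (2,1): mult=1, new row 2: (0, 0, 10); set L[2][1]=1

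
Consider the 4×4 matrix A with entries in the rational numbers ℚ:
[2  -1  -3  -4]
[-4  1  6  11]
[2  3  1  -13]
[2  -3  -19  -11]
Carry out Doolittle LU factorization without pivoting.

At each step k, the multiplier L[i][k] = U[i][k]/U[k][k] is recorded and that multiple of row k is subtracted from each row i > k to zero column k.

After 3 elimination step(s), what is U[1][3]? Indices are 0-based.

k=0: U[0][0]=2
  eliminate (1,0): mult=-2, new row 1: (0, -1, 0, 3); set L[1][0]=-2
  eliminate (2,0): mult=1, new row 2: (0, 4, 4, -9); set L[2][0]=1
  eliminate (3,0): mult=1, new row 3: (0, -2, -16, -7); set L[3][0]=1
k=1: U[1][1]=-1
  eliminate (2,1): mult=-4, new row 2: (0, 0, 4, 3); set L[2][1]=-4
  eliminate (3,1): mult=2, new row 3: (0, 0, -16, -13); set L[3][1]=2
k=2: U[2][2]=4
  eliminate (3,2): mult=-4, new row 3: (0, 0, 0, -1); set L[3][2]=-4

U[1][3] = 3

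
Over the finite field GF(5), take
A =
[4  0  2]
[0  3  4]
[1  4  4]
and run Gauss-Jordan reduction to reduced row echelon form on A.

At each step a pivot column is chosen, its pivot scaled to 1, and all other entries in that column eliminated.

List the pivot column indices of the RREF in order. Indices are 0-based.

step 1: normalize row 0 (÷4) = (1, 0, 3)
  row 2: subtract 1×row0 = (0, 4, 1)
step 2: normalize row 1 (÷3) = (0, 1, 3)
  row 2: subtract 4×row1 = (0, 0, 4)
step 3: normalize row 2 (÷4) = (0, 0, 1)
  row 0: subtract 3×row2 = (1, 0, 0)
  row 1: subtract 3×row2 = (0, 1, 0)

pivot columns: 0, 1, 2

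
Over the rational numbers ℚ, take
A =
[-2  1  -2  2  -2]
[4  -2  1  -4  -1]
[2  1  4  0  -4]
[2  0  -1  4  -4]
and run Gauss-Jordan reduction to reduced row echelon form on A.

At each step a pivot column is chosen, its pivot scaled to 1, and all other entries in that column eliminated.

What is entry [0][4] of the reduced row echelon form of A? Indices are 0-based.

M[0][4] = -79/30

pivot(0,0)=-2: scale R0 → (1, -1/2, 1, -1, 1)
  clear (1,0): R1 −= (4)R0 → (0, 0, -3, 0, -5)
  clear (2,0): R2 −= (2)R0 → (0, 2, 2, 2, -6)
  clear (3,0): R3 −= (2)R0 → (0, 1, -3, 6, -6)
pivot(1,1): swap R1↔R2
pivot(1,1)=2: scale R1 → (0, 1, 1, 1, -3)
  clear (0,1): R0 −= (-1/2)R1 → (1, 0, 3/2, -1/2, -1/2)
  clear (3,1): R3 −= (1)R1 → (0, 0, -4, 5, -3)
pivot(2,2)=-3: scale R2 → (0, 0, 1, 0, 5/3)
  clear (0,2): R0 −= (3/2)R2 → (1, 0, 0, -1/2, -3)
  clear (1,2): R1 −= (1)R2 → (0, 1, 0, 1, -14/3)
  clear (3,2): R3 −= (-4)R2 → (0, 0, 0, 5, 11/3)
pivot(3,3)=5: scale R3 → (0, 0, 0, 1, 11/15)
  clear (0,3): R0 −= (-1/2)R3 → (1, 0, 0, 0, -79/30)
  clear (1,3): R1 −= (1)R3 → (0, 1, 0, 0, -27/5)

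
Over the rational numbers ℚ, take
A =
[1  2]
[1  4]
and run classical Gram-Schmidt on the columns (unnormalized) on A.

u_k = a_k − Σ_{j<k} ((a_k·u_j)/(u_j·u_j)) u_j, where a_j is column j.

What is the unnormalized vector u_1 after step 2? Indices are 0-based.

u_1 = (-1, 1)

Step 1: u_0 = a_0 = (1, 1).
Step 2: u_1 = a_1 − (3)·u_0 = (-1, 1).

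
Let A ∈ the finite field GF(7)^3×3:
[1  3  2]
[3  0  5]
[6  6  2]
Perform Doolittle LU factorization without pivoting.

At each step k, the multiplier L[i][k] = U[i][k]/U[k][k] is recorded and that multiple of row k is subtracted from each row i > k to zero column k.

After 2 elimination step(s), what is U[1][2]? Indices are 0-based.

U[1][2] = 6

[col 0] pivot 1
  R1 -= 3*R0 → (0, 5, 6)  (L[1][0] := 3)
  R2 -= 6*R0 → (0, 2, 4)  (L[2][0] := 6)
[col 1] pivot 5
  R2 -= 6*R1 → (0, 0, 3)  (L[2][1] := 6)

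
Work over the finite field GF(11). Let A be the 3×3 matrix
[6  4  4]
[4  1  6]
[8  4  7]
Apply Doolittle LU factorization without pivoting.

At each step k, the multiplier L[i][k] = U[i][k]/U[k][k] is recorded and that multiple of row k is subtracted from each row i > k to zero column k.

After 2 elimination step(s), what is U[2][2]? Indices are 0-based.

U[2][2] = 10

k=0: U[0][0]=6
  eliminate (1,0): mult=8, new row 1: (0, 2, 7); set L[1][0]=8
  eliminate (2,0): mult=5, new row 2: (0, 6, 9); set L[2][0]=5
k=1: U[1][1]=2
  eliminate (2,1): mult=3, new row 2: (0, 0, 10); set L[2][1]=3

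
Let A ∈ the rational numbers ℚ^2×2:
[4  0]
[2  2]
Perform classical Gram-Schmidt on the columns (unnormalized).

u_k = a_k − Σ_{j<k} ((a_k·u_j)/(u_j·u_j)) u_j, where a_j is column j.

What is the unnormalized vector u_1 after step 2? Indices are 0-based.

u_1 = (-4/5, 8/5)

Step 1: u_0 = a_0 = (4, 2).
Step 2: u_1 = a_1 − (1/5)·u_0 = (-4/5, 8/5).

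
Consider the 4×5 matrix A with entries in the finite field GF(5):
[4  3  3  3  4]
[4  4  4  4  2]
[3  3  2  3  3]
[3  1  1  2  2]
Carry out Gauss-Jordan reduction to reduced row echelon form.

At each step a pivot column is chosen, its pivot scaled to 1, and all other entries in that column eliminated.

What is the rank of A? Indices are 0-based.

rank = 4

step 1: normalize row 0 (÷4) = (1, 2, 2, 2, 1)
  row 1: subtract 4×row0 = (0, 1, 1, 1, 3)
  row 2: subtract 3×row0 = (0, 2, 1, 2, 0)
  row 3: subtract 3×row0 = (0, 0, 0, 1, 4)
step 2: normalize row 1 (÷1) = (0, 1, 1, 1, 3)
  row 0: subtract 2×row1 = (1, 0, 0, 0, 0)
  row 2: subtract 2×row1 = (0, 0, 4, 0, 4)
step 3: normalize row 2 (÷4) = (0, 0, 1, 0, 1)
  row 1: subtract 1×row2 = (0, 1, 0, 1, 2)
step 4: normalize row 3 (÷1) = (0, 0, 0, 1, 4)
  row 1: subtract 1×row3 = (0, 1, 0, 0, 3)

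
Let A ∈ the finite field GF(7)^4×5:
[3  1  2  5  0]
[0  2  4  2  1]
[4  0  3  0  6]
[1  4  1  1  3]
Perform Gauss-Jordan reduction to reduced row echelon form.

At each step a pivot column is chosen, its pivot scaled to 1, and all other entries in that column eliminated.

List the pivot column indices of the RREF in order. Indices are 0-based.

pivot columns: 0, 1, 2, 3

step 1: normalize row 0 (÷3) = (1, 5, 3, 4, 0)
  row 2: subtract 4×row0 = (0, 1, 5, 5, 6)
  row 3: subtract 1×row0 = (0, 6, 5, 4, 3)
step 2: normalize row 1 (÷2) = (0, 1, 2, 1, 4)
  row 0: subtract 5×row1 = (1, 0, 0, 6, 1)
  row 2: subtract 1×row1 = (0, 0, 3, 4, 2)
  row 3: subtract 6×row1 = (0, 0, 0, 5, 0)
step 3: normalize row 2 (÷3) = (0, 0, 1, 6, 3)
  row 1: subtract 2×row2 = (0, 1, 0, 3, 5)
step 4: normalize row 3 (÷5) = (0, 0, 0, 1, 0)
  row 0: subtract 6×row3 = (1, 0, 0, 0, 1)
  row 1: subtract 3×row3 = (0, 1, 0, 0, 5)
  row 2: subtract 6×row3 = (0, 0, 1, 0, 3)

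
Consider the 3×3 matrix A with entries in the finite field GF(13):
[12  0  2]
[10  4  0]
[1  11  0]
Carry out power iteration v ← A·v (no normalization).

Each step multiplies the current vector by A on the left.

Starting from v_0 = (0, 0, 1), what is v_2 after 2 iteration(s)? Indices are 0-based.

v_0 = (0, 0, 1).
v_1 = A·v_0 = (2, 0, 0).
v_2 = A·v_1 = (11, 7, 2).

v_2 = (11, 7, 2)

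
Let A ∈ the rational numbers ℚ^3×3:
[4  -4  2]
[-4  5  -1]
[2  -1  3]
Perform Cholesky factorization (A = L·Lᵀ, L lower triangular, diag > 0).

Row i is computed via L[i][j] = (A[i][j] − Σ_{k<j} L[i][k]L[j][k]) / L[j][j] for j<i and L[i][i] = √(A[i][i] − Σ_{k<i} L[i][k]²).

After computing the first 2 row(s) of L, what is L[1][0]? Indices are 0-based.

Step 1: L[0][0] = √(4) = 2.
  L[1][0] = (-4) / L[0][0] = -2.
Step 2: L[1][1] = √(1) = 1.

L[1][0] = -2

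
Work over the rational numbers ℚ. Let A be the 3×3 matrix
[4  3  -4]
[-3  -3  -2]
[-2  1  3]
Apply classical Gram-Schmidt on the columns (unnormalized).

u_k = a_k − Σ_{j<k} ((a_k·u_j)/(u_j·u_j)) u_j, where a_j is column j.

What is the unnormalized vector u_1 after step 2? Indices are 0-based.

Step 1: u_0 = a_0 = (4, -3, -2).
Step 2: u_1 = a_1 − (19/29)·u_0 = (11/29, -30/29, 67/29).

u_1 = (11/29, -30/29, 67/29)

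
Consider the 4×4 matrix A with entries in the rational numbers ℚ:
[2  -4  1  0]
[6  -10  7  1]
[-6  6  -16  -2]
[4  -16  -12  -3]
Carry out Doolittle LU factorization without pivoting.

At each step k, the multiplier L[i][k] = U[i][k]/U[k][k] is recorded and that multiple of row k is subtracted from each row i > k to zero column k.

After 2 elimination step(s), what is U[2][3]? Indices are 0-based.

U[2][3] = 1

k=0: U[0][0]=2
  eliminate (1,0): mult=3, new row 1: (0, 2, 4, 1); set L[1][0]=3
  eliminate (2,0): mult=-3, new row 2: (0, -6, -13, -2); set L[2][0]=-3
  eliminate (3,0): mult=2, new row 3: (0, -8, -14, -3); set L[3][0]=2
k=1: U[1][1]=2
  eliminate (2,1): mult=-3, new row 2: (0, 0, -1, 1); set L[2][1]=-3
  eliminate (3,1): mult=-4, new row 3: (0, 0, 2, 1); set L[3][1]=-4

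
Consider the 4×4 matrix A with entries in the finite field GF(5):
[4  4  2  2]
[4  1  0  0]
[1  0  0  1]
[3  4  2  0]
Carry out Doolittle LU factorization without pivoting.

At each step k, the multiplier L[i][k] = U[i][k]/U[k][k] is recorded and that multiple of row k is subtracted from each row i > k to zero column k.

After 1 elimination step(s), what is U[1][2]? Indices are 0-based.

[col 0] pivot 4
  R1 -= 1*R0 → (0, 2, 3, 3)  (L[1][0] := 1)
  R2 -= 4*R0 → (0, 4, 2, 3)  (L[2][0] := 4)
  R3 -= 2*R0 → (0, 1, 3, 1)  (L[3][0] := 2)

U[1][2] = 3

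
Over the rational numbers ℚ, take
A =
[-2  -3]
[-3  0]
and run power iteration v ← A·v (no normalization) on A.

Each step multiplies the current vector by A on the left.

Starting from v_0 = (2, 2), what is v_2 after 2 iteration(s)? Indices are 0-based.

v_0 = (2, 2).
v_1 = A·v_0 = (-10, -6).
v_2 = A·v_1 = (38, 30).

v_2 = (38, 30)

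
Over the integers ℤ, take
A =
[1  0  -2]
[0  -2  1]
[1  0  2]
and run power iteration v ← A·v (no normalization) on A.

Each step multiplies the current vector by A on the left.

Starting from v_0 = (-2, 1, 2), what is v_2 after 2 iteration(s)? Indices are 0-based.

v_0 = (-2, 1, 2).
v_1 = A·v_0 = (-6, 0, 2).
v_2 = A·v_1 = (-10, 2, -2).

v_2 = (-10, 2, -2)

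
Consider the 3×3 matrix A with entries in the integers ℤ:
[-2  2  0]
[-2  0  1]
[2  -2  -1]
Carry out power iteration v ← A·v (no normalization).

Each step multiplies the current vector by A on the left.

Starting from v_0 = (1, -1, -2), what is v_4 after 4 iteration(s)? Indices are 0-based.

v_4 = (-68, -78, 90)

v_0 = (1, -1, -2).
v_1 = A·v_0 = (-4, -4, 6).
v_2 = A·v_1 = (0, 14, -6).
v_3 = A·v_2 = (28, -6, -22).
v_4 = A·v_3 = (-68, -78, 90).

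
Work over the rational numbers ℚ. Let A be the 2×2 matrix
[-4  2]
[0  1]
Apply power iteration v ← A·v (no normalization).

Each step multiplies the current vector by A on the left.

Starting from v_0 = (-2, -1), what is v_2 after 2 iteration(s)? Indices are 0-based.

v_0 = (-2, -1).
v_1 = A·v_0 = (6, -1).
v_2 = A·v_1 = (-26, -1).

v_2 = (-26, -1)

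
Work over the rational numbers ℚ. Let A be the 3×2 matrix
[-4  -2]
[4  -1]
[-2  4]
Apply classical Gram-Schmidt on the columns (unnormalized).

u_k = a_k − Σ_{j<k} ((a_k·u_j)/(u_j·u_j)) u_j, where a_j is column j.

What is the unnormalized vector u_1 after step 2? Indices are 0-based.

Step 1: u_0 = a_0 = (-4, 4, -2).
Step 2: u_1 = a_1 − (-1/9)·u_0 = (-22/9, -5/9, 34/9).

u_1 = (-22/9, -5/9, 34/9)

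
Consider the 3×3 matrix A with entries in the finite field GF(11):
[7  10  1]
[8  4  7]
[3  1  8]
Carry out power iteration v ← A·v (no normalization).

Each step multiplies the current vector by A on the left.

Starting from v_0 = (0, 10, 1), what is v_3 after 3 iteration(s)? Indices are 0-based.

v_0 = (0, 10, 1).
v_1 = A·v_0 = (2, 3, 7).
v_2 = A·v_1 = (7, 0, 10).
v_3 = A·v_2 = (4, 5, 2).

v_3 = (4, 5, 2)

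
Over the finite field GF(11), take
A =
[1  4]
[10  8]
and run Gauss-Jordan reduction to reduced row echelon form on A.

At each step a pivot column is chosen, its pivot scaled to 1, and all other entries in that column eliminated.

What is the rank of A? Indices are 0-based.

rank = 2

step 1: normalize row 0 (÷1) = (1, 4)
  row 1: subtract 10×row0 = (0, 1)
step 2: normalize row 1 (÷1) = (0, 1)
  row 0: subtract 4×row1 = (1, 0)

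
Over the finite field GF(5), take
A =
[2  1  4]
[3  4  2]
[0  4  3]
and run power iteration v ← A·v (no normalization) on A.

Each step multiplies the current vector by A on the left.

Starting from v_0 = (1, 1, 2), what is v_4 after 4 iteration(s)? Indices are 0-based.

v_0 = (1, 1, 2).
v_1 = A·v_0 = (1, 1, 0).
v_2 = A·v_1 = (3, 2, 4).
v_3 = A·v_2 = (4, 0, 0).
v_4 = A·v_3 = (3, 2, 0).

v_4 = (3, 2, 0)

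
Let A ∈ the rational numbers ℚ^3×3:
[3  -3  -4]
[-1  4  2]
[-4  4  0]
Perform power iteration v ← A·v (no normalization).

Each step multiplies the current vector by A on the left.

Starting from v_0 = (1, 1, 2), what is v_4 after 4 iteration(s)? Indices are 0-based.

v_0 = (1, 1, 2).
v_1 = A·v_0 = (-8, 7, 0).
v_2 = A·v_1 = (-45, 36, 60).
v_3 = A·v_2 = (-483, 309, 324).
v_4 = A·v_3 = (-3672, 2367, 3168).

v_4 = (-3672, 2367, 3168)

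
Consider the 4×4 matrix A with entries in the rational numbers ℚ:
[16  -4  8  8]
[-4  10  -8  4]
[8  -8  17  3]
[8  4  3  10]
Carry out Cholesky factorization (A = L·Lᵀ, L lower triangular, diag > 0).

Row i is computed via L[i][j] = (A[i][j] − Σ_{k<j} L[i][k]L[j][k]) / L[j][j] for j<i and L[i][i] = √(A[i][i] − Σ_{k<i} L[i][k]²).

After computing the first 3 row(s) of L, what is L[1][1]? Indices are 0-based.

Step 1: L[0][0] = √(16) = 4.
  L[1][0] = (-4) / L[0][0] = -1.
Step 2: L[1][1] = √(9) = 3.
  L[2][0] = (8) / L[0][0] = 2.
  L[2][1] = (-6) / L[1][1] = -2.
Step 3: L[2][2] = √(9) = 3.

L[1][1] = 3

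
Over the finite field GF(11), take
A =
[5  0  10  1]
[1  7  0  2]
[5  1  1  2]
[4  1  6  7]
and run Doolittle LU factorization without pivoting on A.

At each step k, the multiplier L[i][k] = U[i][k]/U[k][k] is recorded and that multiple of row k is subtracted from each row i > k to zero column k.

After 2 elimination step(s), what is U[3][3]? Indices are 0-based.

k=0: U[0][0]=5
  eliminate (1,0): mult=9, new row 1: (0, 7, 9, 4); set L[1][0]=9
  eliminate (2,0): mult=1, new row 2: (0, 1, 2, 1); set L[2][0]=1
  eliminate (3,0): mult=3, new row 3: (0, 1, 9, 4); set L[3][0]=3
k=1: U[1][1]=7
  eliminate (2,1): mult=8, new row 2: (0, 0, 7, 2); set L[2][1]=8
  eliminate (3,1): mult=8, new row 3: (0, 0, 3, 5); set L[3][1]=8

U[3][3] = 5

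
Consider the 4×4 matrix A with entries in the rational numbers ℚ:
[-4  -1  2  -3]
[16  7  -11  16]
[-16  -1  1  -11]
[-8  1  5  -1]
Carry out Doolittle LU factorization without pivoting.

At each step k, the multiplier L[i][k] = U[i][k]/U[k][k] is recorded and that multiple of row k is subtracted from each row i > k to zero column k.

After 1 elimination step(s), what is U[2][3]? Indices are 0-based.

U[2][3] = 1

Step 1: pivot at (0,0) is -4.
  row1 ← row1 − (-4)·row0  ⇒  L[1][0]=-4, U row1=(0, 3, -3, 4)
  row2 ← row2 − (4)·row0  ⇒  L[2][0]=4, U row2=(0, 3, -7, 1)
  row3 ← row3 − (2)·row0  ⇒  L[3][0]=2, U row3=(0, 3, 1, 5)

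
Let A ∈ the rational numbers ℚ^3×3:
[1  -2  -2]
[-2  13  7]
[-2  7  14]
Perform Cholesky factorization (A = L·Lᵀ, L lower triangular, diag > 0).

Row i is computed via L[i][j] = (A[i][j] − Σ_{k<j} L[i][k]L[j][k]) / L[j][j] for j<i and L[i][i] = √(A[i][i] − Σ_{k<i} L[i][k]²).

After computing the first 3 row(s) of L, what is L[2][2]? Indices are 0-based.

Step 1: L[0][0] = √(1) = 1.
  L[1][0] = (-2) / L[0][0] = -2.
Step 2: L[1][1] = √(9) = 3.
  L[2][0] = (-2) / L[0][0] = -2.
  L[2][1] = (3) / L[1][1] = 1.
Step 3: L[2][2] = √(9) = 3.

L[2][2] = 3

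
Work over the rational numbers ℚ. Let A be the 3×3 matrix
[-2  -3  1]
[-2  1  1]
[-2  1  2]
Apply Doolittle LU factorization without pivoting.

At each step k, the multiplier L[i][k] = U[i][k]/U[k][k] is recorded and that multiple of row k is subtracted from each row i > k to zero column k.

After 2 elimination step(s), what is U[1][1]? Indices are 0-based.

Step 1: pivot at (0,0) is -2.
  row1 ← row1 − (1)·row0  ⇒  L[1][0]=1, U row1=(0, 4, 0)
  row2 ← row2 − (1)·row0  ⇒  L[2][0]=1, U row2=(0, 4, 1)
Step 2: pivot at (1,1) is 4.
  row2 ← row2 − (1)·row1  ⇒  L[2][1]=1, U row2=(0, 0, 1)

U[1][1] = 4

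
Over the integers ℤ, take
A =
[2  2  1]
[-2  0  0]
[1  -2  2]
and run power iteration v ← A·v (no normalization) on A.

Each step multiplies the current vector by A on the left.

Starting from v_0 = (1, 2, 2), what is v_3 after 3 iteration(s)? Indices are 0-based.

v_0 = (1, 2, 2).
v_1 = A·v_0 = (8, -2, 1).
v_2 = A·v_1 = (13, -16, 14).
v_3 = A·v_2 = (8, -26, 73).

v_3 = (8, -26, 73)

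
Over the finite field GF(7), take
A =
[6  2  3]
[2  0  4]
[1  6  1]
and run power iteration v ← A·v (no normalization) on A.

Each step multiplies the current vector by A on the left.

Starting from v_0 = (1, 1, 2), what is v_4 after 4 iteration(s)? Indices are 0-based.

v_4 = (6, 0, 5)

v_0 = (1, 1, 2).
v_1 = A·v_0 = (0, 3, 2).
v_2 = A·v_1 = (5, 1, 6).
v_3 = A·v_2 = (1, 6, 3).
v_4 = A·v_3 = (6, 0, 5).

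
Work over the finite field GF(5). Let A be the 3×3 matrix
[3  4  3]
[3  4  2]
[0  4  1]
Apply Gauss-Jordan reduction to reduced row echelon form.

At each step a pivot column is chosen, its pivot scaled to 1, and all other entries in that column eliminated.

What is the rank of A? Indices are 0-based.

rank = 3

pivot(0,0)=3: scale R0 → (1, 3, 1)
  clear (1,0): R1 −= (3)R0 → (0, 0, 4)
pivot(1,1): swap R1↔R2
pivot(1,1)=4: scale R1 → (0, 1, 4)
  clear (0,1): R0 −= (3)R1 → (1, 0, 4)
pivot(2,2)=4: scale R2 → (0, 0, 1)
  clear (0,2): R0 −= (4)R2 → (1, 0, 0)
  clear (1,2): R1 −= (4)R2 → (0, 1, 0)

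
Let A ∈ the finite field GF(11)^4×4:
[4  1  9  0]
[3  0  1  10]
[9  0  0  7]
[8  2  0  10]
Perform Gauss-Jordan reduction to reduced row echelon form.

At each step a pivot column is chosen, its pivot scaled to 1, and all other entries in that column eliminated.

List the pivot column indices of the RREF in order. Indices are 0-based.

pivot columns: 0, 1, 2, 3

step 1: normalize row 0 (÷4) = (1, 3, 5, 0)
  row 1: subtract 3×row0 = (0, 2, 8, 10)
  row 2: subtract 9×row0 = (0, 6, 10, 7)
  row 3: subtract 8×row0 = (0, 0, 4, 10)
step 2: normalize row 1 (÷2) = (0, 1, 4, 5)
  row 0: subtract 3×row1 = (1, 0, 4, 7)
  row 2: subtract 6×row1 = (0, 0, 8, 10)
step 3: normalize row 2 (÷8) = (0, 0, 1, 4)
  row 0: subtract 4×row2 = (1, 0, 0, 2)
  row 1: subtract 4×row2 = (0, 1, 0, 0)
  row 3: subtract 4×row2 = (0, 0, 0, 5)
step 4: normalize row 3 (÷5) = (0, 0, 0, 1)
  row 0: subtract 2×row3 = (1, 0, 0, 0)
  row 2: subtract 4×row3 = (0, 0, 1, 0)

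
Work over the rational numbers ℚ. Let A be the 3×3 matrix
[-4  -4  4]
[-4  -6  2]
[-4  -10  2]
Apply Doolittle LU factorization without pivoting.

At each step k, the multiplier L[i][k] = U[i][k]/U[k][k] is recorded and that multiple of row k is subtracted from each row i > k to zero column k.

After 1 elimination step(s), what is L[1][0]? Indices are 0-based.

L[1][0] = 1

k=0: U[0][0]=-4
  eliminate (1,0): mult=1, new row 1: (0, -2, -2); set L[1][0]=1
  eliminate (2,0): mult=1, new row 2: (0, -6, -2); set L[2][0]=1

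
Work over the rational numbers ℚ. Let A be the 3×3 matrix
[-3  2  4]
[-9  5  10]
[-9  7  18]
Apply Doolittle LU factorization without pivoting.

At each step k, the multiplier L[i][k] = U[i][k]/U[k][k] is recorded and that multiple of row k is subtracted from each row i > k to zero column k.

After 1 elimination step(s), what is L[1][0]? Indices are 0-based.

L[1][0] = 3

[col 0] pivot -3
  R1 -= 3*R0 → (0, -1, -2)  (L[1][0] := 3)
  R2 -= 3*R0 → (0, 1, 6)  (L[2][0] := 3)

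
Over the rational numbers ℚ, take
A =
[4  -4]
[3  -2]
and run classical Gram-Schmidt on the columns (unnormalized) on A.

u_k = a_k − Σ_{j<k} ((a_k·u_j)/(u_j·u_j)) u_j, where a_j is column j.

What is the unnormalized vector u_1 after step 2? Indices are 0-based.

Step 1: u_0 = a_0 = (4, 3).
Step 2: u_1 = a_1 − (-22/25)·u_0 = (-12/25, 16/25).

u_1 = (-12/25, 16/25)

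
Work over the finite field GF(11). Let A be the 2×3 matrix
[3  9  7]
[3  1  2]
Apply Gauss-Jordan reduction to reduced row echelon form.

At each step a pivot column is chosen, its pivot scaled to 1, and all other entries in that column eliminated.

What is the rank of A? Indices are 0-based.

step 1: normalize row 0 (÷3) = (1, 3, 6)
  row 1: subtract 3×row0 = (0, 3, 6)
step 2: normalize row 1 (÷3) = (0, 1, 2)
  row 0: subtract 3×row1 = (1, 0, 0)

rank = 2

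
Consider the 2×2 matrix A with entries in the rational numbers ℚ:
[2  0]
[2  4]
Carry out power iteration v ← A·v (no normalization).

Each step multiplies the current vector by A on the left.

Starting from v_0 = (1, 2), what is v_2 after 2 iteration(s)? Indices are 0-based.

v_0 = (1, 2).
v_1 = A·v_0 = (2, 10).
v_2 = A·v_1 = (4, 44).

v_2 = (4, 44)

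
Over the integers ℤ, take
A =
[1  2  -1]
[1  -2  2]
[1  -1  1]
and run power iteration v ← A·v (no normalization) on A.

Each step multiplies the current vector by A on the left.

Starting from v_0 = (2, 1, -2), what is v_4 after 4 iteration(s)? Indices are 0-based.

v_0 = (2, 1, -2).
v_1 = A·v_0 = (6, -4, -1).
v_2 = A·v_1 = (-1, 12, 9).
v_3 = A·v_2 = (14, -7, -4).
v_4 = A·v_3 = (4, 20, 17).

v_4 = (4, 20, 17)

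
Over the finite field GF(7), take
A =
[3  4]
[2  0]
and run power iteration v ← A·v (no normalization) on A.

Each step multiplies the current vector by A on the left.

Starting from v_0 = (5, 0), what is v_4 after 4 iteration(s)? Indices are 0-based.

v_4 = (6, 1)

v_0 = (5, 0).
v_1 = A·v_0 = (1, 3).
v_2 = A·v_1 = (1, 2).
v_3 = A·v_2 = (4, 2).
v_4 = A·v_3 = (6, 1).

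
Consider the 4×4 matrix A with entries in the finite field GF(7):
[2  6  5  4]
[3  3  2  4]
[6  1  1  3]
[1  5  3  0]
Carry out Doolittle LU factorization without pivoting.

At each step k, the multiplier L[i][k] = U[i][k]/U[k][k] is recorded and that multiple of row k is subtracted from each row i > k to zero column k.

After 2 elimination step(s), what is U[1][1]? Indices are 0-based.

U[1][1] = 1

[col 0] pivot 2
  R1 -= 5*R0 → (0, 1, 5, 5)  (L[1][0] := 5)
  R2 -= 3*R0 → (0, 4, 0, 5)  (L[2][0] := 3)
  R3 -= 4*R0 → (0, 2, 4, 5)  (L[3][0] := 4)
[col 1] pivot 1
  R2 -= 4*R1 → (0, 0, 1, 6)  (L[2][1] := 4)
  R3 -= 2*R1 → (0, 0, 1, 2)  (L[3][1] := 2)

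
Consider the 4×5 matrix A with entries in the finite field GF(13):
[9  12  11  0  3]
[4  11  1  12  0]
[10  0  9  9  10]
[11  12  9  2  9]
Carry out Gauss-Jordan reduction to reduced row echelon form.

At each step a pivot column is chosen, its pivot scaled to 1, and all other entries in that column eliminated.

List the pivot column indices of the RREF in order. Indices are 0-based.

pivot(0,0)=9: scale R0 → (1, 10, 7, 0, 9)
  clear (1,0): R1 −= (4)R0 → (0, 10, 12, 12, 3)
  clear (2,0): R2 −= (10)R0 → (0, 4, 4, 9, 11)
  clear (3,0): R3 −= (11)R0 → (0, 6, 10, 2, 1)
pivot(1,1)=10: scale R1 → (0, 1, 9, 9, 12)
  clear (0,1): R0 −= (10)R1 → (1, 0, 8, 1, 6)
  clear (2,1): R2 −= (4)R1 → (0, 0, 7, 12, 2)
  clear (3,1): R3 −= (6)R1 → (0, 0, 8, 0, 7)
pivot(2,2)=7: scale R2 → (0, 0, 1, 11, 4)
  clear (0,2): R0 −= (8)R2 → (1, 0, 0, 4, 0)
  clear (1,2): R1 −= (9)R2 → (0, 1, 0, 1, 2)
  clear (3,2): R3 −= (8)R2 → (0, 0, 0, 3, 1)
pivot(3,3)=3: scale R3 → (0, 0, 0, 1, 9)
  clear (0,3): R0 −= (4)R3 → (1, 0, 0, 0, 3)
  clear (1,3): R1 −= (1)R3 → (0, 1, 0, 0, 6)
  clear (2,3): R2 −= (11)R3 → (0, 0, 1, 0, 9)

pivot columns: 0, 1, 2, 3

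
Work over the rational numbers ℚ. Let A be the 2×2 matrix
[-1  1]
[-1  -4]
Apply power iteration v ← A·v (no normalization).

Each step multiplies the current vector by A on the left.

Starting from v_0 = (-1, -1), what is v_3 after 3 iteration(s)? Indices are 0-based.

v_3 = (-25, 75)

v_0 = (-1, -1).
v_1 = A·v_0 = (0, 5).
v_2 = A·v_1 = (5, -20).
v_3 = A·v_2 = (-25, 75).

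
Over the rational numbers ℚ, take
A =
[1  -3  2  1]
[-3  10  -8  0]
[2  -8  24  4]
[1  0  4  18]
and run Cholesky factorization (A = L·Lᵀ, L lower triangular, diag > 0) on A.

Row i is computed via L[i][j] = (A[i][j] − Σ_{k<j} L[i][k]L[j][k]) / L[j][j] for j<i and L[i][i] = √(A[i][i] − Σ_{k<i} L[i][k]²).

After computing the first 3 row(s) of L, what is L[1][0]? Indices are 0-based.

Step 1: L[0][0] = √(1) = 1.
  L[1][0] = (-3) / L[0][0] = -3.
Step 2: L[1][1] = √(1) = 1.
  L[2][0] = (2) / L[0][0] = 2.
  L[2][1] = (-2) / L[1][1] = -2.
Step 3: L[2][2] = √(16) = 4.

L[1][0] = -3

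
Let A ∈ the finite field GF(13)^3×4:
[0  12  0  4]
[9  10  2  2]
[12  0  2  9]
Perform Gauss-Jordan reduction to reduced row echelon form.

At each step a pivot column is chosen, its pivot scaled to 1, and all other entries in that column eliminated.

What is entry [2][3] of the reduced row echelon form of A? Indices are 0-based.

pivot(0,0): swap R0↔R1
pivot(0,0)=9: scale R0 → (1, 4, 6, 6)
  clear (2,0): R2 −= (12)R0 → (0, 4, 8, 2)
pivot(1,1)=12: scale R1 → (0, 1, 0, 9)
  clear (0,1): R0 −= (4)R1 → (1, 0, 6, 9)
  clear (2,1): R2 −= (4)R1 → (0, 0, 8, 5)
pivot(2,2)=8: scale R2 → (0, 0, 1, 12)
  clear (0,2): R0 −= (6)R2 → (1, 0, 0, 2)

M[2][3] = 12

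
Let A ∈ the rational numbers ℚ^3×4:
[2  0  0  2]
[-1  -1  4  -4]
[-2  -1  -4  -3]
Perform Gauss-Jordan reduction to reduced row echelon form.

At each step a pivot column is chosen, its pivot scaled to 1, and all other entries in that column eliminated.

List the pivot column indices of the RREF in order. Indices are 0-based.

step 1: normalize row 0 (÷2) = (1, 0, 0, 1)
  row 1: subtract -1×row0 = (0, -1, 4, -3)
  row 2: subtract -2×row0 = (0, -1, -4, -1)
step 2: normalize row 1 (÷-1) = (0, 1, -4, 3)
  row 2: subtract -1×row1 = (0, 0, -8, 2)
step 3: normalize row 2 (÷-8) = (0, 0, 1, -1/4)
  row 1: subtract -4×row2 = (0, 1, 0, 2)

pivot columns: 0, 1, 2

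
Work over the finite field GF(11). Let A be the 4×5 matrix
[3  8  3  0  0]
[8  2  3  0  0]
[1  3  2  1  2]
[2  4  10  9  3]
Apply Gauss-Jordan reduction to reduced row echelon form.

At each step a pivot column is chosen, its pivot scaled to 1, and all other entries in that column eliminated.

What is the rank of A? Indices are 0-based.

rank = 4

step 1: normalize row 0 (÷3) = (1, 10, 1, 0, 0)
  row 1: subtract 8×row0 = (0, 10, 6, 0, 0)
  row 2: subtract 1×row0 = (0, 4, 1, 1, 2)
  row 3: subtract 2×row0 = (0, 6, 8, 9, 3)
step 2: normalize row 1 (÷10) = (0, 1, 5, 0, 0)
  row 0: subtract 10×row1 = (1, 0, 6, 0, 0)
  row 2: subtract 4×row1 = (0, 0, 3, 1, 2)
  row 3: subtract 6×row1 = (0, 0, 0, 9, 3)
step 3: normalize row 2 (÷3) = (0, 0, 1, 4, 8)
  row 0: subtract 6×row2 = (1, 0, 0, 9, 7)
  row 1: subtract 5×row2 = (0, 1, 0, 2, 4)
step 4: normalize row 3 (÷9) = (0, 0, 0, 1, 4)
  row 0: subtract 9×row3 = (1, 0, 0, 0, 4)
  row 1: subtract 2×row3 = (0, 1, 0, 0, 7)
  row 2: subtract 4×row3 = (0, 0, 1, 0, 3)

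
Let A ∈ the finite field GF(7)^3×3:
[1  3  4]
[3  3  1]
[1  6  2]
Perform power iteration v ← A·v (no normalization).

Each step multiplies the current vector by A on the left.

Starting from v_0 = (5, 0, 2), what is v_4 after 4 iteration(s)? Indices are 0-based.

v_4 = (1, 1, 5)

v_0 = (5, 0, 2).
v_1 = A·v_0 = (6, 3, 2).
v_2 = A·v_1 = (2, 1, 0).
v_3 = A·v_2 = (5, 2, 1).
v_4 = A·v_3 = (1, 1, 5).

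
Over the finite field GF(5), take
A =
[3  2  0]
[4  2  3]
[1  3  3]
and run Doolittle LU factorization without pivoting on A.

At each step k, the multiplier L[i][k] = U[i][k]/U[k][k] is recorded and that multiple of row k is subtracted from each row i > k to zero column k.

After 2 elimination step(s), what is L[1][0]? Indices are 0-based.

k=0: U[0][0]=3
  eliminate (1,0): mult=3, new row 1: (0, 1, 3); set L[1][0]=3
  eliminate (2,0): mult=2, new row 2: (0, 4, 3); set L[2][0]=2
k=1: U[1][1]=1
  eliminate (2,1): mult=4, new row 2: (0, 0, 1); set L[2][1]=4

L[1][0] = 3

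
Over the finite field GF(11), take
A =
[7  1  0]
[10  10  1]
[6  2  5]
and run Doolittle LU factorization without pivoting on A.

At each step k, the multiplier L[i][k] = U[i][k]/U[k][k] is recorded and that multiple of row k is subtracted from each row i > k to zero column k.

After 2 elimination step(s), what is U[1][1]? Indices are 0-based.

U[1][1] = 7

k=0: U[0][0]=7
  eliminate (1,0): mult=3, new row 1: (0, 7, 1); set L[1][0]=3
  eliminate (2,0): mult=4, new row 2: (0, 9, 5); set L[2][0]=4
k=1: U[1][1]=7
  eliminate (2,1): mult=6, new row 2: (0, 0, 10); set L[2][1]=6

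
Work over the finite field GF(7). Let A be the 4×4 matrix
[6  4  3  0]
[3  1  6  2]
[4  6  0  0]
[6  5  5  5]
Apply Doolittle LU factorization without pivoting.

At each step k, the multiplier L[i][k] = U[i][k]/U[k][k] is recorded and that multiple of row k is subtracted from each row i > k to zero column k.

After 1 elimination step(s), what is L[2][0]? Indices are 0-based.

k=0: U[0][0]=6
  eliminate (1,0): mult=4, new row 1: (0, 6, 1, 2); set L[1][0]=4
  eliminate (2,0): mult=3, new row 2: (0, 1, 5, 0); set L[2][0]=3
  eliminate (3,0): mult=1, new row 3: (0, 1, 2, 5); set L[3][0]=1

L[2][0] = 3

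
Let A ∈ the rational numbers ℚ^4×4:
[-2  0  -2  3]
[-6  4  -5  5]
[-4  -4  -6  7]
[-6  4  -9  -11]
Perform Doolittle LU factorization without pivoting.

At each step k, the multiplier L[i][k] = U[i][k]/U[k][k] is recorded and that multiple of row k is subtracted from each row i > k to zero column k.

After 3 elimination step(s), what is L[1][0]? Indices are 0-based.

k=0: U[0][0]=-2
  eliminate (1,0): mult=3, new row 1: (0, 4, 1, -4); set L[1][0]=3
  eliminate (2,0): mult=2, new row 2: (0, -4, -2, 1); set L[2][0]=2
  eliminate (3,0): mult=3, new row 3: (0, 4, -3, -20); set L[3][0]=3
k=1: U[1][1]=4
  eliminate (2,1): mult=-1, new row 2: (0, 0, -1, -3); set L[2][1]=-1
  eliminate (3,1): mult=1, new row 3: (0, 0, -4, -16); set L[3][1]=1
k=2: U[2][2]=-1
  eliminate (3,2): mult=4, new row 3: (0, 0, 0, -4); set L[3][2]=4

L[1][0] = 3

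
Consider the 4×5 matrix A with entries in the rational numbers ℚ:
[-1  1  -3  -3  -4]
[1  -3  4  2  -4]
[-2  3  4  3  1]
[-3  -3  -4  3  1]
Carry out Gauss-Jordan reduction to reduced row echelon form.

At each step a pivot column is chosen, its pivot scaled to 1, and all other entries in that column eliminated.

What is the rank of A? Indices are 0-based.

step 1: normalize row 0 (÷-1) = (1, -1, 3, 3, 4)
  row 1: subtract 1×row0 = (0, -2, 1, -1, -8)
  row 2: subtract -2×row0 = (0, 1, 10, 9, 9)
  row 3: subtract -3×row0 = (0, -6, 5, 12, 13)
step 2: normalize row 1 (÷-2) = (0, 1, -1/2, 1/2, 4)
  row 0: subtract -1×row1 = (1, 0, 5/2, 7/2, 8)
  row 2: subtract 1×row1 = (0, 0, 21/2, 17/2, 5)
  row 3: subtract -6×row1 = (0, 0, 2, 15, 37)
step 3: normalize row 2 (÷21/2) = (0, 0, 1, 17/21, 10/21)
  row 0: subtract 5/2×row2 = (1, 0, 0, 31/21, 143/21)
  row 1: subtract -1/2×row2 = (0, 1, 0, 19/21, 89/21)
  row 3: subtract 2×row2 = (0, 0, 0, 281/21, 757/21)
step 4: normalize row 3 (÷281/21) = (0, 0, 0, 1, 757/281)
  row 0: subtract 31/21×row3 = (1, 0, 0, 0, 796/281)
  row 1: subtract 19/21×row3 = (0, 1, 0, 0, 506/281)
  row 2: subtract 17/21×row3 = (0, 0, 1, 0, -479/281)

rank = 4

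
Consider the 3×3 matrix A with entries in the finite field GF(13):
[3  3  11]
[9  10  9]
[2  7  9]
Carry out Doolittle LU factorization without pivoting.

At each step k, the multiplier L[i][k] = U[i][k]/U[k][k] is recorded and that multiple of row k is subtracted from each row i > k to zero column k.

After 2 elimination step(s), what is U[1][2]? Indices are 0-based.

Step 1: pivot at (0,0) is 3.
  row1 ← row1 − (3)·row0  ⇒  L[1][0]=3, U row1=(0, 1, 2)
  row2 ← row2 − (5)·row0  ⇒  L[2][0]=5, U row2=(0, 5, 6)
Step 2: pivot at (1,1) is 1.
  row2 ← row2 − (5)·row1  ⇒  L[2][1]=5, U row2=(0, 0, 9)

U[1][2] = 2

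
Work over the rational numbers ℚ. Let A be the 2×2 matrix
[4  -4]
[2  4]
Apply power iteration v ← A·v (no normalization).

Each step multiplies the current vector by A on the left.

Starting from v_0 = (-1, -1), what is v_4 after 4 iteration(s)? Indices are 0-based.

v_0 = (-1, -1).
v_1 = A·v_0 = (0, -6).
v_2 = A·v_1 = (24, -24).
v_3 = A·v_2 = (192, -48).
v_4 = A·v_3 = (960, 192).

v_4 = (960, 192)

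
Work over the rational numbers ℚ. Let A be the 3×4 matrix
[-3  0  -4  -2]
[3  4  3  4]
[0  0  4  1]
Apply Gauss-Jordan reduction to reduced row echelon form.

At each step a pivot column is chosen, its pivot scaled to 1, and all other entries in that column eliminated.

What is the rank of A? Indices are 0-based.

[1] R0 /= -3  ⇒  (1, 0, 4/3, 2/3)
     R1 -= 3·R0  ⇒  (0, 4, -1, 2)
[2] R1 /= 4  ⇒  (0, 1, -1/4, 1/2)
[3] R2 /= 4  ⇒  (0, 0, 1, 1/4)
     R0 -= 4/3·R2  ⇒  (1, 0, 0, 1/3)
     R1 -= -1/4·R2  ⇒  (0, 1, 0, 9/16)

rank = 3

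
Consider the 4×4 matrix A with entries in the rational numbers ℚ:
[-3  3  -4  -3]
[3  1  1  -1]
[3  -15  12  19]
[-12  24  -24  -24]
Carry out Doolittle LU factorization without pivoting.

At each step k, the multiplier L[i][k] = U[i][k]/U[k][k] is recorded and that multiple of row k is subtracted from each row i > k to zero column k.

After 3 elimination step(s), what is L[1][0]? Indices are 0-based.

[col 0] pivot -3
  R1 -= -1*R0 → (0, 4, -3, -4)  (L[1][0] := -1)
  R2 -= -1*R0 → (0, -12, 8, 16)  (L[2][0] := -1)
  R3 -= 4*R0 → (0, 12, -8, -12)  (L[3][0] := 4)
[col 1] pivot 4
  R2 -= -3*R1 → (0, 0, -1, 4)  (L[2][1] := -3)
  R3 -= 3*R1 → (0, 0, 1, 0)  (L[3][1] := 3)
[col 2] pivot -1
  R3 -= -1*R2 → (0, 0, 0, 4)  (L[3][2] := -1)

L[1][0] = -1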